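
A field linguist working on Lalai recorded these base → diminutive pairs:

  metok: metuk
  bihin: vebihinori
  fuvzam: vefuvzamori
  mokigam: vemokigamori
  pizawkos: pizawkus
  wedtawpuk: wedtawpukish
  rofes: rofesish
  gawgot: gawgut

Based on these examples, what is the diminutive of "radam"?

veradamori

"radam" has last vowel 'a'. The stems whose last vowel is 'a' (fuvzam → vefuvzamori, mokigam → vemokigamori) add ve- … -ori around the stem.
So radam → veradamori.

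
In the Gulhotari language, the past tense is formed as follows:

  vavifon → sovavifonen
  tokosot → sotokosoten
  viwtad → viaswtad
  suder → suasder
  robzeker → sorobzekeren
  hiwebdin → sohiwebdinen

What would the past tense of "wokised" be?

robzeker and suder both end in -r yet inflect differently (sorobzekeren, suasder), so the final letter is not what conditions the rule; the number of vowels is.
"wokised" has 3 vowels. The stems with 3 vowels (tokosot → sotokosoten, vavifon → sovavifonen, robzeker → sorobzekeren) add so- … -en around the stem.
The other pattern: stems with 2 vowels insert -as- after the first vowel.
So wokised → sowokiseden.

sowokiseden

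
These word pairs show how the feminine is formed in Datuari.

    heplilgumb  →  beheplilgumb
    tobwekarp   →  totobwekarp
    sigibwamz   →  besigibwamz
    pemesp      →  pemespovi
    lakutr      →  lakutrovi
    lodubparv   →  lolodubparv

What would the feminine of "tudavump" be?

betudavump

tobwekarp and pemesp both end in -p yet inflect differently (totobwekarp, pemespovi), so the final letter is not what conditions the rule; the second-to-last letter is.
"tudavump" has second-to-last letter 'm'. The stems whose second-to-last letter is 'm' (sigibwamz → besigibwamz, heplilgumb → beheplilgumb) add the prefix be-.
The other patterns: stems whose second-to-last letter is 'r' repeat the first consonant+vowel as a prefix; stems whose second-to-last letter is 's' or 't' add -ovi.
So tudavump → betudavump.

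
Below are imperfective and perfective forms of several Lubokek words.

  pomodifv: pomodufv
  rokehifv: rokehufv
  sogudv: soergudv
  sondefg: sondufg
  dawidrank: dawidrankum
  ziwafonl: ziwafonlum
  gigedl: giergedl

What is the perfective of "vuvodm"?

vuervodm

sogudv and rokehifv both end in -v yet inflect differently (soergudv, rokehufv), so the final letter is not what conditions the rule; the second-to-last letter is.
"vuvodm" has second-to-last letter 'd'. The stems whose second-to-last letter is 'd' (sogudv → soergudv, gigedl → giergedl) insert -er- after the first vowel.
So vuvodm → vuervodm.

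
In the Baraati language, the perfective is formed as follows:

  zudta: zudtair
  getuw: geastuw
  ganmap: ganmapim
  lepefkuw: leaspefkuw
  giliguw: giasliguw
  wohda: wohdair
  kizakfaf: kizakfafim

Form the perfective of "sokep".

sokepim

wohda and ganmap both have last vowel 'a' yet inflect differently (wohdair, ganmapim), so the last vowel is not what conditions the rule; the final letter is.
"sokep" ends in -p. The one such stem in the data (ganmap → ganmapim) adds -im, so the same rule applies.
So sokep → sokepim.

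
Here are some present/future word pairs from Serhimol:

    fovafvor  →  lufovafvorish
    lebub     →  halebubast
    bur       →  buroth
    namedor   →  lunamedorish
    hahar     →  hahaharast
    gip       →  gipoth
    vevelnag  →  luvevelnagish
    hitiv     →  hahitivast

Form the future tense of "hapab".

bur and hahar both end in -r yet inflect differently (buroth, hahaharast), so the final letter is not what conditions the rule; the number of vowels is.
"hapab" has 2 vowels. The stems with 2 vowels (lebub → halebubast, hitiv → hahitivast, hahar → hahaharast) add ha- … -ast around the stem.
So hapab → hahapabast.

hahapabast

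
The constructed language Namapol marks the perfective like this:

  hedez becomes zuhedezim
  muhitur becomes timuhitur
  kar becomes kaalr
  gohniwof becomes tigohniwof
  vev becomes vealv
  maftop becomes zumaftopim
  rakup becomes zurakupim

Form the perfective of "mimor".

zumimorim

kar and muhitur both end in -r yet inflect differently (kaalr, timuhitur), so the final letter is not what conditions the rule; the number of vowels is.
"mimor" has 2 vowels. The stems with 2 vowels (hedez → zuhedezim, maftop → zumaftopim, rakup → zurakupim) add zu- … -im around the stem.
The other patterns: stems with 1 vowel insert -al- after the first vowel; stems with 3 vowels add the prefix ti-.
So mimor → zumimorim.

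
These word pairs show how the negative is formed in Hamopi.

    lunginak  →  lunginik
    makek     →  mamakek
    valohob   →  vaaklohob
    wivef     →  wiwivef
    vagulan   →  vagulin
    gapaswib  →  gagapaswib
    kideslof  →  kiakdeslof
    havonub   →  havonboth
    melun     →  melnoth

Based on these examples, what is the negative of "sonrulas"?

valohob and havonub both end in -b yet inflect differently (vaaklohob, havonboth), so the final letter is not what conditions the rule; the last vowel is.
"sonrulas" has last vowel 'a'. The stems whose last vowel is 'a' (lunginak → lunginik, vagulan → vagulin) change the last vowel to 'i'.
The other patterns: stems whose last vowel is 'o' insert -ak- after the first vowel; stems whose last vowel is 'u' delete the last vowel and add -oth; stems whose last vowel is 'e' or 'i' repeat the first consonant+vowel as a prefix.
So sonrulas → sonrulis.

sonrulis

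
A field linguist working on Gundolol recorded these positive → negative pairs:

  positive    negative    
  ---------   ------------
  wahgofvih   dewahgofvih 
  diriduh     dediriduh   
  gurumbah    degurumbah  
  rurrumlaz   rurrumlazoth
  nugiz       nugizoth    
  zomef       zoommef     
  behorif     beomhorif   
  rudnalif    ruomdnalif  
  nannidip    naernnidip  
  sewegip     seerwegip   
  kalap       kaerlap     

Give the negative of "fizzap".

gurumbah and rurrumlaz both have last vowel 'a' yet inflect differently (degurumbah, rurrumlazoth), so the last vowel is not what conditions the rule; the final letter is.
"fizzap" ends in -p. The stems ending in -p (nannidip → naernnidip, sewegip → seerwegip, kalap → kaerlap) insert -er- after the first vowel.
The other patterns: stems ending in -h add the prefix de-; stems ending in -z add -oth; stems ending in -f insert -om- after the first vowel.
So fizzap → fierzzap.

fierzzap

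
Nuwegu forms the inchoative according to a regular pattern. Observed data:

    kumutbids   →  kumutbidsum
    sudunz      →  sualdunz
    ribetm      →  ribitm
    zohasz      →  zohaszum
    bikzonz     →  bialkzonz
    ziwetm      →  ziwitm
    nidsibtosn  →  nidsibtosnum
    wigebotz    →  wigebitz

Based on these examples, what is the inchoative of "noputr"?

nopitr

"noputr" has second-to-last letter 't'. The stems whose second-to-last letter is 't' (wigebotz → wigebitz, ribetm → ribitm, ziwetm → ziwitm) change the last vowel to 'i'.
The other patterns: stems whose second-to-last letter is 'n' insert -al- after the first vowel; stems whose second-to-last letter is 'd' or 's' add -um.
So noputr → nopitr.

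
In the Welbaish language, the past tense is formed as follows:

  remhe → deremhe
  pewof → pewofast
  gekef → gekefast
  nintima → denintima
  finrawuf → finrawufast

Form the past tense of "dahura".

"dahura" ends in a vowel. The stems ending in a vowel (nintima → denintima, remhe → deremhe) add the prefix de-.
So dahura → dedahura.

dedahura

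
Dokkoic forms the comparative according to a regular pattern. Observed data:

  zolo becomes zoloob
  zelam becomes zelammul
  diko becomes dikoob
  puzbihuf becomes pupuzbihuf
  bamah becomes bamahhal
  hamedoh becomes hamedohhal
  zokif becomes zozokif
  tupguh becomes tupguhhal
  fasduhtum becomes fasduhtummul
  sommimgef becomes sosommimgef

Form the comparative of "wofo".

zolo and hamedoh both have last vowel 'o' yet inflect differently (zoloob, hamedohhal), so the last vowel is not what conditions the rule; the final letter is.
"wofo" ends in -o. The stems ending in -o (zolo → zoloob, diko → dikoob) add -ob.
The other patterns: stems ending in -h double the final consonant and add -al; stems ending in -f repeat the first consonant+vowel as a prefix; stems ending in -m double the final consonant and add -ul.
So wofo → wofoob.

wofoob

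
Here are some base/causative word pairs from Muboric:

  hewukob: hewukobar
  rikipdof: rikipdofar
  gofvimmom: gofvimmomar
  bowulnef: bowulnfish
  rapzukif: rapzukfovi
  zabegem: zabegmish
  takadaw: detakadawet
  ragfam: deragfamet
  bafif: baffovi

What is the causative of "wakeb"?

bafif and rikipdof both end in -f yet inflect differently (baffovi, rikipdofar), so the final letter is not what conditions the rule; the last vowel is.
"wakeb" has last vowel 'e'. The stems whose last vowel is 'e' (bowulnef → bowulnfish, zabegem → zabegmish) delete the last vowel and add -ish.
The other patterns: stems whose last vowel is 'i' delete the last vowel and add -ovi; stems whose last vowel is 'o' add -ar; stems whose last vowel is 'a' add de- … -et around the stem.
So wakeb → wakbish.

wakbish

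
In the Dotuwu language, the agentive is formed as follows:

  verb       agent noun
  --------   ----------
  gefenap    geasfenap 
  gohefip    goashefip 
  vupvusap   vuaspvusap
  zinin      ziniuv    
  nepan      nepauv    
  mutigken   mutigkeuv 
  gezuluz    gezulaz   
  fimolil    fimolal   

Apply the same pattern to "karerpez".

karerpaz

gohefip and zinin both have last vowel 'i' yet inflect differently (goashefip, ziniuv), so the last vowel is not what conditions the rule; the final letter is.
"karerpez" ends in -z. The one such stem in the data (gezuluz → gezulaz) changes the last vowel to 'a' (as does fimolil), so the same rule applies.
The other patterns: stems ending in -p insert -as- after the first vowel; stems ending in -n drop the final letter and add -uv.
So karerpez → karerpaz.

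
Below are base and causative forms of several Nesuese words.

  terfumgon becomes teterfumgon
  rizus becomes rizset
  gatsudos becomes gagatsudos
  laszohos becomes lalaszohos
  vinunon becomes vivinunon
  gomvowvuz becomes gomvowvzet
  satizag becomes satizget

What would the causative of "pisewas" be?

pisewset

gatsudos and rizus both end in -s yet inflect differently (gagatsudos, rizset), so the final letter is not what conditions the rule; the last vowel is.
"pisewas" has last vowel 'a'. The one such stem in the data (satizag → satizget) deletes the last vowel and adds -et (as do rizus, gomvowvuz), so the same rule applies.
So pisewas → pisewset.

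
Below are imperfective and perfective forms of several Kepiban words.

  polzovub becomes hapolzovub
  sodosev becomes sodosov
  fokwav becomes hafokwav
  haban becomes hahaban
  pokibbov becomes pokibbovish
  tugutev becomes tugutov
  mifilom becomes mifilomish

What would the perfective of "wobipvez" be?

sodosev and fokwav both end in -v yet inflect differently (sodosov, hafokwav), so the final letter is not what conditions the rule; the last vowel is.
"wobipvez" has last vowel 'e'. The stems whose last vowel is 'e' (sodosev → sodosov, tugutev → tugutov) change the last vowel to 'o'.
The other patterns: stems whose last vowel is 'a' or 'u' add the prefix ha-; stems whose last vowel is 'o' add -ish.
So wobipvez → wobipvoz.

wobipvoz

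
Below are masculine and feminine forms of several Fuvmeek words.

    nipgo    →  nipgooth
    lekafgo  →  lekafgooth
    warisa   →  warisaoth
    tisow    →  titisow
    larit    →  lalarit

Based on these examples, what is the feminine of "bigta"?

nipgo and tisow both have last vowel 'o' yet inflect differently (nipgooth, titisow), so the last vowel is not what conditions the rule; whether the stem ends in a vowel or a consonant is.
"bigta" ends in a vowel. The stems ending in a vowel (nipgo → nipgooth, lekafgo → lekafgooth, warisa → warisaoth) add -oth.
So bigta → bigtaoth.

bigtaoth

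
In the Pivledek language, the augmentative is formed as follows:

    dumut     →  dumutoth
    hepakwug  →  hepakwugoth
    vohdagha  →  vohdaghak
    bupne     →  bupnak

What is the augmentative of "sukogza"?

sukogzak

hepakwug and vohdagha both have 3 vowels yet inflect differently (hepakwugoth, vohdaghak), so the number of vowels is not what conditions the rule; whether the stem ends in a vowel or a consonant is.
"sukogza" ends in a vowel. The stems ending in a vowel (vohdagha → vohdaghak, bupne → bupnak) drop the final letter and add -ak.
So sukogza → sukogzak.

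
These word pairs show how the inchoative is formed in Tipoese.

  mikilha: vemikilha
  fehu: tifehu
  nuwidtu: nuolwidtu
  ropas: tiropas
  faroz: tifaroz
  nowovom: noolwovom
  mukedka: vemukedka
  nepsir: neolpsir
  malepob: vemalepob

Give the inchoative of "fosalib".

tifosalib

fehu and nuwidtu both end in -u yet inflect differently (tifehu, nuolwidtu), so the final letter is not what conditions the rule; the first letter is.
"fosalib" begins with f-. The stems beginning with f- (faroz → tifaroz, fehu → tifehu) add the prefix ti-.
So fosalib → tifosalib.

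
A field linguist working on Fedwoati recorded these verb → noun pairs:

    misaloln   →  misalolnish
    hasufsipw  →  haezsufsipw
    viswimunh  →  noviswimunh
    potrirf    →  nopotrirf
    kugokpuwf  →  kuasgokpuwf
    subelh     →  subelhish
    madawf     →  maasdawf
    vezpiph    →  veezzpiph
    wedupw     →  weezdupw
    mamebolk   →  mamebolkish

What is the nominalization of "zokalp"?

vezpiph and subelh both end in -h yet inflect differently (veezzpiph, subelhish), so the final letter is not what conditions the rule; the second-to-last letter is.
"zokalp" has second-to-last letter 'l'. The stems whose second-to-last letter is 'l' (subelh → subelhish, misaloln → misalolnish, mamebolk → mamebolkish) add -ish.
So zokalp → zokalpish.

zokalpish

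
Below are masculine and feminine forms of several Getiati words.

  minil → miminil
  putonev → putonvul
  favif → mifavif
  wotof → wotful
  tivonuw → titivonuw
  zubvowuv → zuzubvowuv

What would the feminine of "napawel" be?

napawlul

"napawel" has last vowel 'e'. The one such stem in the data (putonev → putonvul) deletes the last vowel and adds -ul (as does wotof), so the same rule applies.
The other patterns: stems whose last vowel is 'u' repeat the first consonant+vowel as a prefix; stems whose last vowel is 'i' add the prefix mi-.
So napawel → napawlul.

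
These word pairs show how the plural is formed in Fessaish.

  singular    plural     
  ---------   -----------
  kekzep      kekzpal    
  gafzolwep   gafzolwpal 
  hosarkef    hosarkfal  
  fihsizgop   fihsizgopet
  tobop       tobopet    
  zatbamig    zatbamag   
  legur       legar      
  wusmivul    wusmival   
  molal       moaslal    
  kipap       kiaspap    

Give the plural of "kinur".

kinar

"kinur" has last vowel 'u'. The stems whose last vowel is 'u' (legur → legar, wusmivul → wusmival) change the last vowel to 'a'.
So kinur → kinar.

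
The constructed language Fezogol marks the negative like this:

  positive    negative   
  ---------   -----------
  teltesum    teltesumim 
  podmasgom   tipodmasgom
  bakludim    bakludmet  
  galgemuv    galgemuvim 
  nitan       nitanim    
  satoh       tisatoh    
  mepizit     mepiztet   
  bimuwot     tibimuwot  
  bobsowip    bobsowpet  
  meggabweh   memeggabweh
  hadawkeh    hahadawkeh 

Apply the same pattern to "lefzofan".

lefzofanim

"lefzofan" has last vowel 'a'. The one such stem in the data (nitan → nitanim) adds -im, so the same rule applies.
So lefzofan → lefzofanim.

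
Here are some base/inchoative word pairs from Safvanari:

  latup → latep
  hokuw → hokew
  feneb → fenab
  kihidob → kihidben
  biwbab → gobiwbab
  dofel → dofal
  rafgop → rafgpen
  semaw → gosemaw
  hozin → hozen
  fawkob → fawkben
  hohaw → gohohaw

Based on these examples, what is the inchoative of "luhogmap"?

kihidob and biwbab both end in -b yet inflect differently (kihidben, gobiwbab), so the final letter is not what conditions the rule; the last vowel is.
"luhogmap" has last vowel 'a'. The stems whose last vowel is 'a' (semaw → gosemaw, hohaw → gohohaw, biwbab → gobiwbab) add the prefix go-.
The other patterns: stems whose last vowel is 'o' delete the last vowel and add -en; stems whose last vowel is 'e' change the last vowel to 'a'; stems whose last vowel is 'i' or 'u' change the last vowel to 'e'.
So luhogmap → goluhogmap.

goluhogmap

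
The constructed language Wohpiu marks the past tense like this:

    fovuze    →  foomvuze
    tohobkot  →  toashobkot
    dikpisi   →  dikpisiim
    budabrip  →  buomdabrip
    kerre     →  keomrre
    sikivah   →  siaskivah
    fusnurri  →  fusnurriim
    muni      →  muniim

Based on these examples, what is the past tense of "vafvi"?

"vafvi" ends in -i. The stems ending in -i (muni → muniim, dikpisi → dikpisiim, fusnurri → fusnurriim) add -im.
The other patterns: stems ending in -e or -p insert -om- after the first vowel; stems ending in -h or -t insert -as- after the first vowel.
So vafvi → vafviim.

vafviim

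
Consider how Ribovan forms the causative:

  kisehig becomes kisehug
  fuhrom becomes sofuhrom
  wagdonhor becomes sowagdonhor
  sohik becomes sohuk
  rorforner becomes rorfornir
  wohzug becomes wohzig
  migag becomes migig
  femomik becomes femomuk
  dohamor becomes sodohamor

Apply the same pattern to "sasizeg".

sasizig

kisehig and wohzug both end in -g yet inflect differently (kisehug, wohzig), so the final letter is not what conditions the rule; the last vowel is.
"sasizeg" has last vowel 'e'. The one such stem in the data (rorforner → rorfornir) changes the last vowel to 'i' (as do wohzug, migag), so the same rule applies.
So sasizeg → sasizig.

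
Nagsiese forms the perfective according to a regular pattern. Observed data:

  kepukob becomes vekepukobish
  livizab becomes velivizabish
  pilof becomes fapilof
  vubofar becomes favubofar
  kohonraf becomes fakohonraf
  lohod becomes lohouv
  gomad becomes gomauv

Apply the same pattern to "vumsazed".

vumsazeuv

gomad and livizab both have last vowel 'a' yet inflect differently (gomauv, velivizabish), so the last vowel is not what conditions the rule; the final letter is.
"vumsazed" ends in -d. The stems ending in -d (gomad → gomauv, lohod → lohouv) drop the final letter and add -uv.
So vumsazed → vumsazeuv.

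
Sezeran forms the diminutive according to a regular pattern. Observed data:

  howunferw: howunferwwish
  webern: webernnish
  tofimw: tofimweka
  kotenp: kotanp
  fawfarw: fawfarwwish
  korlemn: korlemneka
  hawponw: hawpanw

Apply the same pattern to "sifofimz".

fawfarw and hawponw both end in -w yet inflect differently (fawfarwwish, hawpanw), so the final letter is not what conditions the rule; the second-to-last letter is.
"sifofimz" has second-to-last letter 'm'. The stems whose second-to-last letter is 'm' (tofimw → tofimweka, korlemn → korlemneka) add -eka.
So sifofimz → sifofimzeka.

sifofimzeka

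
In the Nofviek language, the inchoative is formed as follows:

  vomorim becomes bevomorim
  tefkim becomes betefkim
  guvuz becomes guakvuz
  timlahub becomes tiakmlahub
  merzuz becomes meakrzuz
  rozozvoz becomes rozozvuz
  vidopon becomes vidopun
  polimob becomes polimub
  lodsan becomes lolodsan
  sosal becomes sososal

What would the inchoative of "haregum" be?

"haregum" has last vowel 'u'. The stems whose last vowel is 'u' (guvuz → guakvuz, timlahub → tiakmlahub, merzuz → meakrzuz) insert -ak- after the first vowel.
So haregum → haakregum.

haakregum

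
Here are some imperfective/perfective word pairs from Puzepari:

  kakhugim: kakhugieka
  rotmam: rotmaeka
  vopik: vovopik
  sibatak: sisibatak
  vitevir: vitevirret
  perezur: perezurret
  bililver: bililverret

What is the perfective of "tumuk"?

kakhugim and vopik both have last vowel 'i' yet inflect differently (kakhugieka, vovopik), so the last vowel is not what conditions the rule; the final letter is.
"tumuk" ends in -k. The stems ending in -k (vopik → vovopik, sibatak → sisibatak) repeat the first consonant+vowel as a prefix.
So tumuk → tutumuk.

tutumuk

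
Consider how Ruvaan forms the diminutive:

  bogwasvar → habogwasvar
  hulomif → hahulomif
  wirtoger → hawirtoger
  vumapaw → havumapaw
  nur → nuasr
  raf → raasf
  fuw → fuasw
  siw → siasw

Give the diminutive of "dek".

deask

bogwasvar and nur both end in -r yet inflect differently (habogwasvar, nuasr), so the final letter is not what conditions the rule; the number of vowels is.
"dek" has 1 vowel. The stems with 1 vowel (nur → nuasr, raf → raasf, fuw → fuasw) insert -as- after the first vowel.
So dek → deask.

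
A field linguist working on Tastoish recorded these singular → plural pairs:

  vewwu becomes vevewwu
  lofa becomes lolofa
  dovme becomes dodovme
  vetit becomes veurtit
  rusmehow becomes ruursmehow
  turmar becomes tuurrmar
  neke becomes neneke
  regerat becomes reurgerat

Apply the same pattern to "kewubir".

regerat and lofa both have last vowel 'a' yet inflect differently (reurgerat, lolofa), so the last vowel is not what conditions the rule; whether the stem ends in a vowel or a consonant is.
"kewubir" ends in a consonant. The stems ending in a consonant (rusmehow → ruursmehow, regerat → reurgerat, turmar → tuurrmar) insert -ur- after the first vowel.
The other pattern: stems ending in a vowel repeat the first consonant+vowel as a prefix.
So kewubir → keurwubir.

keurwubir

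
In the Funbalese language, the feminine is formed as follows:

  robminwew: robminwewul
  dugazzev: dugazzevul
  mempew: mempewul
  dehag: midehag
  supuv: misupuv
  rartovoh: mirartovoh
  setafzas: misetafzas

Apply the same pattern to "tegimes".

dugazzev and supuv both end in -v yet inflect differently (dugazzevul, misupuv), so the final letter is not what conditions the rule; the last vowel is.
"tegimes" has last vowel 'e'. The stems whose last vowel is 'e' (mempew → mempewul, robminwew → robminwewul, dugazzev → dugazzevul) add -ul.
The other pattern: stems whose last vowel is 'a', 'o' or 'u' add the prefix mi-.
So tegimes → tegimesul.

tegimesul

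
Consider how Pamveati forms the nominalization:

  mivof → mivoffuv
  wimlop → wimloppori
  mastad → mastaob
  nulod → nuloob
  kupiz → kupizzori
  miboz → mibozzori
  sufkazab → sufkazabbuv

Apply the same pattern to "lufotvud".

lufotvuob

"lufotvud" ends in -d. The stems ending in -d (mastad → mastaob, nulod → nuloob) drop the final letter and add -ob.
The other patterns: stems ending in -b or -f double the final consonant and add -uv; stems ending in -p or -z double the final consonant and add -ori.
So lufotvud → lufotvuob.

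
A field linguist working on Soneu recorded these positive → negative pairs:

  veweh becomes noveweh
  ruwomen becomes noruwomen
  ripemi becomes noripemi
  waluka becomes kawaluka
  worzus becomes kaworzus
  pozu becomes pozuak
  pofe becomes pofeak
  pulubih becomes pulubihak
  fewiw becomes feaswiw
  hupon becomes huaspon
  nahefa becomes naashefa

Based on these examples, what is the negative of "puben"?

pubenak

veweh and pulubih both end in -h yet inflect differently (noveweh, pulubihak), so the final letter is not what conditions the rule; the first letter is.
"puben" begins with p-. The stems beginning with p- (pozu → pozuak, pofe → pofeak, pulubih → pulubihak) add -ak.
The other patterns: stems beginning with r- or v- add the prefix no-; stems beginning with w- add the prefix ka-; stems beginning with f-, h- or n- insert -as- after the first vowel.
So puben → pubenak.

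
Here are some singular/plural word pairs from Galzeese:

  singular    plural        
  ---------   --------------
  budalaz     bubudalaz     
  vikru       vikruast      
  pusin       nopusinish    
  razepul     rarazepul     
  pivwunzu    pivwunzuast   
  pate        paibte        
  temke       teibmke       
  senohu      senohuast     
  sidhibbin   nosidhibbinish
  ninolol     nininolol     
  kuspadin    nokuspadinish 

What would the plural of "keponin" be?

senohu and razepul both have last vowel 'u' yet inflect differently (senohuast, rarazepul), so the last vowel is not what conditions the rule; the final letter is.
"keponin" ends in -n. The stems ending in -n (pusin → nopusinish, sidhibbin → nosidhibbinish, kuspadin → nokuspadinish) add no- … -ish around the stem.
So keponin → nokeponinish.

nokeponinish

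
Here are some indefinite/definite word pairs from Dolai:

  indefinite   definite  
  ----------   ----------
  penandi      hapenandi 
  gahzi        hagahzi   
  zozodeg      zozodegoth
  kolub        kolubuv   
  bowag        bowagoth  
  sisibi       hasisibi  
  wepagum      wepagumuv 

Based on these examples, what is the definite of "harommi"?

haharommi

sisibi and zozodeg both have 3 vowels yet inflect differently (hasisibi, zozodegoth), so the number of vowels is not what conditions the rule; the final letter is.
"harommi" ends in -i. The stems ending in -i (sisibi → hasisibi, penandi → hapenandi, gahzi → hagahzi) add the prefix ha-.
The other patterns: stems ending in -g add -oth; stems ending in -b or -m add -uv.
So harommi → haharommi.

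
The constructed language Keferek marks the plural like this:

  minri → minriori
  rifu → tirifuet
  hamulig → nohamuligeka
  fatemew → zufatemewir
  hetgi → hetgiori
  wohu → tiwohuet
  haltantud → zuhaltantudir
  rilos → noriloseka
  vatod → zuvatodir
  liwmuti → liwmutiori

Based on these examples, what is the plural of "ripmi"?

liwmuti and hamulig both have last vowel 'i' yet inflect differently (liwmutiori, nohamuligeka), so the last vowel is not what conditions the rule; the final letter is.
"ripmi" ends in -i. The stems ending in -i (liwmuti → liwmutiori, hetgi → hetgiori, minri → minriori) add -ori.
The other patterns: stems ending in -u add ti- … -et around the stem; stems ending in -g or -s add no- … -eka around the stem; stems ending in -d or -w add zu- … -ir around the stem.
So ripmi → ripmiori.

ripmiori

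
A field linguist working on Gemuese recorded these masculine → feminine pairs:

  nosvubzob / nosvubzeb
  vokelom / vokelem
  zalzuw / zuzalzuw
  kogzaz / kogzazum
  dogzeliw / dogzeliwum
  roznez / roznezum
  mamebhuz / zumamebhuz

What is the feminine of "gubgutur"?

zugubgutur

mamebhuz and kogzaz both end in -z yet inflect differently (zumamebhuz, kogzazum), so the final letter is not what conditions the rule; the last vowel is.
"gubgutur" has last vowel 'u'. The stems whose last vowel is 'u' (zalzuw → zuzalzuw, mamebhuz → zumamebhuz) add the prefix zu-.
The other patterns: stems whose last vowel is 'o' change the last vowel to 'e'; stems whose last vowel is 'a', 'e' or 'i' add -um.
So gubgutur → zugubgutur.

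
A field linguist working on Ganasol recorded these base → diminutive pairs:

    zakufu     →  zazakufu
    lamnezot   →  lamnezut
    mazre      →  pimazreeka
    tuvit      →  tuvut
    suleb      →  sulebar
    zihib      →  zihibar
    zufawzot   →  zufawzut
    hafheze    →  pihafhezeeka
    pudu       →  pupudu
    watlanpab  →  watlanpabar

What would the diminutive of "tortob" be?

hafheze and suleb both have last vowel 'e' yet inflect differently (pihafhezeeka, sulebar), so the last vowel is not what conditions the rule; the final letter is.
"tortob" ends in -b. The stems ending in -b (suleb → sulebar, zihib → zihibar, watlanpab → watlanpabar) add -ar.
So tortob → tortobar.

tortobar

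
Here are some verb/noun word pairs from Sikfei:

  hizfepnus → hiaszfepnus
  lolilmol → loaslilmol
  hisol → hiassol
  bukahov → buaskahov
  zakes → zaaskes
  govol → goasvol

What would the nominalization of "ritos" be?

Every pair shown (hizfepnus → hiaszfepnus, lolilmol → loaslilmol, hisol → hiassol, …) follows the same rule: insert -as- after the first vowel.
So ritos → riastos.

riastos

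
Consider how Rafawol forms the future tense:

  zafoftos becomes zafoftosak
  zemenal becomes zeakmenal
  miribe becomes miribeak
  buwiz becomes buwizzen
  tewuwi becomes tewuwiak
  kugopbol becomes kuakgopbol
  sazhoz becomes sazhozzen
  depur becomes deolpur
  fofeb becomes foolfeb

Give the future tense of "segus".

segusak

kugopbol and sazhoz both have last vowel 'o' yet inflect differently (kuakgopbol, sazhozzen), so the last vowel is not what conditions the rule; the final letter is.
"segus" ends in -s. The one such stem in the data (zafoftos → zafoftosak) adds -ak, so the same rule applies.
So segus → segusak.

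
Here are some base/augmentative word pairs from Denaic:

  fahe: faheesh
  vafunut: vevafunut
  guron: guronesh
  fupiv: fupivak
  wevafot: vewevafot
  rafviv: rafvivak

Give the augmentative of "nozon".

nozonesh

guron and wevafot both have last vowel 'o' yet inflect differently (guronesh, vewevafot), so the last vowel is not what conditions the rule; the final letter is.
"nozon" ends in -n. The one such stem in the data (guron → guronesh) adds -esh, so the same rule applies.
The other patterns: stems ending in -v add -ak; stems ending in -t add the prefix ve-.
So nozon → nozonesh.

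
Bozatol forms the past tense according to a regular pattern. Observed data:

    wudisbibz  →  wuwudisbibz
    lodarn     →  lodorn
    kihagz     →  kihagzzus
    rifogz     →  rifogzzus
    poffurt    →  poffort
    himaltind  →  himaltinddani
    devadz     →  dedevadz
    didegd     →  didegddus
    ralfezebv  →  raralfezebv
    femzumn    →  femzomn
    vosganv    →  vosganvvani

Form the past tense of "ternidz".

teternidz

"ternidz" has second-to-last letter 'd'. The one such stem in the data (devadz → dedevadz) repeats the first consonant+vowel as a prefix (as do wudisbibz, ralfezebv), so the same rule applies.
The other patterns: stems whose second-to-last letter is 'g' double the final consonant and add -us; stems whose second-to-last letter is 'n' double the final consonant and add -ani; stems whose second-to-last letter is 'm' or 'r' change the last vowel to 'o'.
So ternidz → teternidz.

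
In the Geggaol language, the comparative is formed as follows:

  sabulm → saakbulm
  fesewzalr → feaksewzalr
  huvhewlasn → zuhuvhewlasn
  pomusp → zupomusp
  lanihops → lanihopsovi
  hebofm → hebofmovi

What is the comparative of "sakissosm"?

"sakissosm" has second-to-last letter 's'. The stems whose second-to-last letter is 's' (huvhewlasn → zuhuvhewlasn, pomusp → zupomusp) add the prefix zu-.
So sakissosm → zusakissosm.

zusakissosm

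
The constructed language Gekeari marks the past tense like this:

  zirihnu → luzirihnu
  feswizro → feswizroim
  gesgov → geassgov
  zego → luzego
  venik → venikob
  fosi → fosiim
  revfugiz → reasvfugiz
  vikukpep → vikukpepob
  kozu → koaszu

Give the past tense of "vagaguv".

vagaguvob

"vagaguv" begins with v-. The stems beginning with v- (vikukpep → vikukpepob, venik → venikob) add -ob.
The other patterns: stems beginning with z- add the prefix lu-; stems beginning with f- add -im; stems beginning with g-, k- or r- insert -as- after the first vowel.
So vagaguv → vagaguvob.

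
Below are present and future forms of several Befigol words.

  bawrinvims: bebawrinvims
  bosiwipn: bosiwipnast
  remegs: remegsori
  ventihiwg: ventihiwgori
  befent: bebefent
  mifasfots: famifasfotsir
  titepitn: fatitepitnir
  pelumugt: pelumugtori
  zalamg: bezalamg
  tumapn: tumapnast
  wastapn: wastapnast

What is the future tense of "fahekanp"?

bawrinvims and mifasfots both end in -s yet inflect differently (bebawrinvims, famifasfotsir), so the final letter is not what conditions the rule; the second-to-last letter is.
"fahekanp" has second-to-last letter 'n'. The one such stem in the data (befent → bebefent) adds the prefix be-, so the same rule applies.
So fahekanp → befahekanp.

befahekanp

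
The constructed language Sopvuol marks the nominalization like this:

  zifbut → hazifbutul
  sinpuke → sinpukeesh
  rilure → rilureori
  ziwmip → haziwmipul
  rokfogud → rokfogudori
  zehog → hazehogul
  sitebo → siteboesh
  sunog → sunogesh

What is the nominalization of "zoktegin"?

"zoktegin" begins with z-. The stems beginning with z- (zifbut → hazifbutul, ziwmip → haziwmipul, zehog → hazehogul) add ha- … -ul around the stem.
The other patterns: stems beginning with s- add -esh; stems beginning with r- add -ori.
So zoktegin → hazokteginul.

hazokteginul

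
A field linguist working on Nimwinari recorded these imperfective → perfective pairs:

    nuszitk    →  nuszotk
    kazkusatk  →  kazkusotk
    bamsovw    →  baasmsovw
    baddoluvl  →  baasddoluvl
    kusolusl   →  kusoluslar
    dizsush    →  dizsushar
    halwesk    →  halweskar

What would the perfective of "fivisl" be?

fivislar

"fivisl" has second-to-last letter 's'. The stems whose second-to-last letter is 's' (kusolusl → kusoluslar, dizsush → dizsushar, halwesk → halweskar) add -ar.
The other patterns: stems whose second-to-last letter is 't' change the last vowel to 'o'; stems whose second-to-last letter is 'v' insert -as- after the first vowel.
So fivisl → fivislar.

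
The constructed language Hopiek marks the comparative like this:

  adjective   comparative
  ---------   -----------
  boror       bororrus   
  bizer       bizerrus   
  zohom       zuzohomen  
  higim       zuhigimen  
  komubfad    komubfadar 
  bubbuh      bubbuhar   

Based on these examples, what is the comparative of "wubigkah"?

wubigkahar

boror and zohom both have last vowel 'o' yet inflect differently (bororrus, zuzohomen), so the last vowel is not what conditions the rule; the final letter is.
"wubigkah" ends in -h. The one such stem in the data (bubbuh → bubbuhar) adds -ar, so the same rule applies.
So wubigkah → wubigkahar.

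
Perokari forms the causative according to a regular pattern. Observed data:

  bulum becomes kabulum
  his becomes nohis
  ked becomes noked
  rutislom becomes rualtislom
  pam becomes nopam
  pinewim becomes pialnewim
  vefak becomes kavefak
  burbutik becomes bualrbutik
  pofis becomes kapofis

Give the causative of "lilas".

pam and bulum both end in -m yet inflect differently (nopam, kabulum), so the final letter is not what conditions the rule; the number of vowels is.
"lilas" has 2 vowels. The stems with 2 vowels (vefak → kavefak, bulum → kabulum, pofis → kapofis) add the prefix ka-.
The other patterns: stems with 1 vowel add the prefix no-; stems with 3 vowels insert -al- after the first vowel.
So lilas → kalilas.

kalilas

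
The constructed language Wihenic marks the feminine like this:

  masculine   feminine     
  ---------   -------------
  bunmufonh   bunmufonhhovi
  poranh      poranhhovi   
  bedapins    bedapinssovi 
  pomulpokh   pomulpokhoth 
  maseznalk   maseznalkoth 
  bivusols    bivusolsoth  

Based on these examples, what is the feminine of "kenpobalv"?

bunmufonh and pomulpokh both end in -h yet inflect differently (bunmufonhhovi, pomulpokhoth), so the final letter is not what conditions the rule; the second-to-last letter is.
"kenpobalv" has second-to-last letter 'l'. The stems whose second-to-last letter is 'l' (maseznalk → maseznalkoth, bivusols → bivusolsoth) add -oth.
The other pattern: stems whose second-to-last letter is 'n' double the final consonant and add -ovi.
So kenpobalv → kenpobalvoth.

kenpobalvoth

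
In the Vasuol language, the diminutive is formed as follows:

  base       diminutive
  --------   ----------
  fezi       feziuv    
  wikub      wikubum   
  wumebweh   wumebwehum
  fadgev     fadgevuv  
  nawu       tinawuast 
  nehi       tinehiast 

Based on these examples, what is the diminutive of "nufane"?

nehi and fezi both end in -i yet inflect differently (tinehiast, feziuv), so the final letter is not what conditions the rule; the first letter is.
"nufane" begins with n-. The stems beginning with n- (nawu → tinawuast, nehi → tinehiast) add ti- … -ast around the stem.
The other patterns: stems beginning with w- add -um; stems beginning with f- add -uv.
So nufane → tinufaneast.

tinufaneast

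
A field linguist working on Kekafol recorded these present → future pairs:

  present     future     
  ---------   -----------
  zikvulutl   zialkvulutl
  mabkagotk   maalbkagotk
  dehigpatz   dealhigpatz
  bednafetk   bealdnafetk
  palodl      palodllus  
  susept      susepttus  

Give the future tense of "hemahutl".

healmahutl

zikvulutl and palodl both end in -l yet inflect differently (zialkvulutl, palodllus), so the final letter is not what conditions the rule; the second-to-last letter is.
"hemahutl" has second-to-last letter 't'. The stems whose second-to-last letter is 't' (zikvulutl → zialkvulutl, mabkagotk → maalbkagotk, dehigpatz → dealhigpatz) insert -al- after the first vowel.
The other pattern: stems whose second-to-last letter is 'd' or 'p' double the final consonant and add -us.
So hemahutl → healmahutl.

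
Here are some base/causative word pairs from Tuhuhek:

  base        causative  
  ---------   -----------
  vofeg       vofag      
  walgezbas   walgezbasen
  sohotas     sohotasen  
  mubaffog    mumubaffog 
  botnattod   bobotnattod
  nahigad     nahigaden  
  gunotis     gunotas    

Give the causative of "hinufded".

hinufdad

nahigad and botnattod both end in -d yet inflect differently (nahigaden, bobotnattod), so the final letter is not what conditions the rule; the last vowel is.
"hinufded" has last vowel 'e'. The one such stem in the data (vofeg → vofag) changes the last vowel to 'a' (as does gunotis), so the same rule applies.
So hinufded → hinufdad.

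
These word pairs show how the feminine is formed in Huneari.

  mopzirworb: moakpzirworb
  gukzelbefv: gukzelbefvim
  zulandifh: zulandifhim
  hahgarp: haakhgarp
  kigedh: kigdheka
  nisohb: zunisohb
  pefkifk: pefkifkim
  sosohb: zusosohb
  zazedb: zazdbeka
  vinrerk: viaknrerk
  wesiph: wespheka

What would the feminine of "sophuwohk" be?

pefkifk and vinrerk both end in -k yet inflect differently (pefkifkim, viaknrerk), so the final letter is not what conditions the rule; the second-to-last letter is.
"sophuwohk" has second-to-last letter 'h'. The stems whose second-to-last letter is 'h' (nisohb → zunisohb, sosohb → zusosohb) add the prefix zu-.
The other patterns: stems whose second-to-last letter is 'f' add -im; stems whose second-to-last letter is 'r' insert -ak- after the first vowel; stems whose second-to-last letter is 'd' or 'p' delete the last vowel and add -eka.
So sophuwohk → zusophuwohk.

zusophuwohk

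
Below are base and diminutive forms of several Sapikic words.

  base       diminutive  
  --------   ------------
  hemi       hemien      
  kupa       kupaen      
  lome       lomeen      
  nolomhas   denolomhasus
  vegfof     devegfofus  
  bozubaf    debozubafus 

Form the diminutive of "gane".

ganeen

kupa and nolomhas both have last vowel 'a' yet inflect differently (kupaen, denolomhasus), so the last vowel is not what conditions the rule; whether the stem ends in a vowel or a consonant is.
"gane" ends in a vowel. The stems ending in a vowel (hemi → hemien, kupa → kupaen, lome → lomeen) add -en.
The other pattern: stems ending in a consonant add de- … -us around the stem.
So gane → ganeen.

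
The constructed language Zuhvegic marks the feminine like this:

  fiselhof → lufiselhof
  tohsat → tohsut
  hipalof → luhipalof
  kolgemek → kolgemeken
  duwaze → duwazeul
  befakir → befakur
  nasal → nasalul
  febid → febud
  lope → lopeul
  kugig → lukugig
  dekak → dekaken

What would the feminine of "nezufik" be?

"nezufik" ends in -k. The stems ending in -k (kolgemek → kolgemeken, dekak → dekaken) add -en.
The other patterns: stems ending in -f or -g add the prefix lu-; stems ending in -e or -l add -ul; stems ending in -d, -r or -t change the last vowel to 'u'.
So nezufik → nezufiken.

nezufiken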